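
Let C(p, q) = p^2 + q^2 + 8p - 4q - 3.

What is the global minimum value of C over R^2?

C(p,q) separates as A(p) + B(q) − 3, so its minimum is min A + min B − 3.
A'(p) = 2p + 8 vanishes at p ∈ {-4}; B'(q) = 2q - 4 vanishes at q ∈ {2}.
Local minima of A (where A''>0): A(-4)=-16. Local minima of B: B(2)=-4.
So the global minimum of C is A(-4) + B(2) − 3 = -16 − 4 − 3 = -23, attained at (-4, 2).

-23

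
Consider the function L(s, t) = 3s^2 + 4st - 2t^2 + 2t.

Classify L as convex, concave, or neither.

neither

L is quadratic, so its Hessian is the constant matrix H = [[6, 4], [4, -4]].
det(H) = -40, tr(H) = 2.
det(H) < 0, so H is indefinite: neither convex nor concave.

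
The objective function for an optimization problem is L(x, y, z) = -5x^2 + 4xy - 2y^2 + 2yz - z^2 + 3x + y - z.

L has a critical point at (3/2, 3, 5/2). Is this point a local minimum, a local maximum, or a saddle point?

The Hessian is constant: H = [[-10, 4, 0], [4, -4, 2], [0, 2, -2]].
Leading principal minors: Δ₁ = -10, Δ₂ = 24, Δ₃ = -8.
The minors alternate sign starting negative (−, +, −), so H is negative definite: a local maximum.

local maximum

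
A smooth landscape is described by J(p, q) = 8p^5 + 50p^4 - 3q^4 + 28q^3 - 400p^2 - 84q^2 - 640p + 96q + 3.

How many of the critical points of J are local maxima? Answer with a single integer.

4

J separates as a function of p plus a function of q, so ∇J=0 decouples.
∂J/∂p = 40(p - 2)(p + 1)(p + 2)(p + 4) = 0 at p ∈ {-4, -2, -1, 2}; ∂J/∂q = -12(q - 4)(q - 2)(q - 1) = 0 at q ∈ {1, 2, 4}.
The Hessian is diagonal: diag(J_pp, J_qq). Second derivatives: J_pp(-4)=-1440, J_pp(-2)=320, J_pp(-1)=-360, J_pp(2)=2880; J_qq(1)=-36, J_qq(2)=24, J_qq(4)=-72.
Local maxima occur where both diagonal entries negative: (-4, 1), (-4, 4), (-1, 1), (-1, 4). Count: 4.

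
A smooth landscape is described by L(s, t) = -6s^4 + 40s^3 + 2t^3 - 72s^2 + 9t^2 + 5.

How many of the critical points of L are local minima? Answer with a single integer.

1

L separates as a function of s plus a function of t, so ∇L=0 decouples.
∂L/∂s = -24s(s - 3)(s - 2) = 0 at s ∈ {0, 2, 3}; ∂L/∂t = 6t(t + 3) = 0 at t ∈ {-3, 0}.
The Hessian is diagonal: diag(L_ss, L_tt). Second derivatives: L_ss(0)=-144, L_ss(2)=48, L_ss(3)=-72; L_tt(-3)=-18, L_tt(0)=18.
Local minima occur where both diagonal entries positive: (2, 0). Count: 1.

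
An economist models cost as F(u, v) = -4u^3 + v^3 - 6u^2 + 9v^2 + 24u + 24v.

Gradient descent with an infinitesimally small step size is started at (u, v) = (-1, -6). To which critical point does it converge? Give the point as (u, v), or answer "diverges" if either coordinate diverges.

diverges

F is separable, so gradient descent decouples: u follows -∂F/∂u, v follows -∂F/∂v.
∂F/∂u = -12(u - 1)(u + 2); at u=-1 this is 24, so u decreases.
∂F/∂v = 3(v + 2)(v + 4); at v=-6 this is 24, so v decreases.
The v-coordinate has no critical point in that direction and runs off to infinity.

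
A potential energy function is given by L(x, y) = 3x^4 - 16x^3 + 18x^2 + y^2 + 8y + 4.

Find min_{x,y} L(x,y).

L(x,y) separates as P(x) + Q(y) + 4, so its minimum is min P + min Q + 4.
P'(x) = 12x(x - 3)(x - 1) vanishes at x ∈ {0, 1, 3}; Q'(y) = 2y + 8 vanishes at y ∈ {-4}.
Local minima of P (where P''>0): P(0)=0, P(3)=-27. Local minima of Q: Q(-4)=-16.
So the global minimum of L is P(3) + Q(-4) + 4 = -27 − 16 + 4 = -39, attained at (3, -4).

-39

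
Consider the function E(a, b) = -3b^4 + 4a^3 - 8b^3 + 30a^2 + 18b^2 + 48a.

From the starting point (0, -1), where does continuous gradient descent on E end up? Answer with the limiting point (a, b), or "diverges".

(-1, 0)

E is separable, so gradient descent decouples: a follows -∂E/∂a, b follows -∂E/∂b.
∂E/∂a = 12(a + 1)(a + 4); at a=0 this is 48, so a decreases.
∂E/∂b = -12b(b - 1)(b + 3); at b=-1 this is -48, so b increases.
a converges to its nearest critical value -1 (a local min of the a-part); b converges to 0. The iterate converges to (-1, 0).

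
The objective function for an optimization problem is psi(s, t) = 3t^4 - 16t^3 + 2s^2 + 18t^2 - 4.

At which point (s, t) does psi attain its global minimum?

(0, 3)

psi(s,t) separates as P(s) + Q(t) − 4, so its minimum is min P + min Q − 4.
P'(s) = 4s vanishes at s ∈ {0}; Q'(t) = 12t(t - 3)(t - 1) vanishes at t ∈ {0, 1, 3}.
Local minima of P (where P''>0): P(0)=0. Local minima of Q: Q(0)=0, Q(3)=-27.
So the global minimum of psi is P(0) + Q(3) − 4 = 0 − 27 − 4 = -31, attained at (0, 3).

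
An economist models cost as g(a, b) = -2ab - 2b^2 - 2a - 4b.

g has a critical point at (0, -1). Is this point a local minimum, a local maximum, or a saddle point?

saddle point

The Hessian of g is constant: H = [[0, -2], [-2, -4]].
det(H) = 0·(-4) − (-2)² = -4.
Since det(H) < 0, H is indefinite and the critical point is a saddle point.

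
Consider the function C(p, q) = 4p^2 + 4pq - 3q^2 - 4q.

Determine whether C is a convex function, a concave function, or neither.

C is quadratic, so its Hessian is the constant matrix H = [[8, 4], [4, -6]].
det(H) = -64, tr(H) = 2.
det(H) < 0, so H is indefinite: neither convex nor concave.

neither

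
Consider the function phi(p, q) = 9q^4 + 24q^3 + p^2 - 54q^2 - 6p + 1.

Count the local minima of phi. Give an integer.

phi separates as a function of p plus a function of q, so ∇phi=0 decouples.
∂phi/∂p = 2(p - 3) = 0 at p ∈ {3}; ∂phi/∂q = 36q(q - 1)(q + 3) = 0 at q ∈ {-3, 0, 1}.
The Hessian is diagonal: diag(phi_pp, phi_qq). Second derivatives: phi_pp(3)=2; phi_qq(-3)=432, phi_qq(0)=-108, phi_qq(1)=144.
Local minima occur where both diagonal entries positive: (3, -3), (3, 1). Count: 2.

2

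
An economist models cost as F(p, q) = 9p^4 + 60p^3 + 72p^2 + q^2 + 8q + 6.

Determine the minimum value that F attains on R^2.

-394

F(p,q) separates as A(p) + B(q) + 6, so its minimum is min A + min B + 6.
A'(p) = 36p(p + 1)(p + 4) vanishes at p ∈ {-4, -1, 0}; B'(q) = 2q + 8 vanishes at q ∈ {-4}.
Local minima of A (where A''>0): A(-4)=-384, A(0)=0. Local minima of B: B(-4)=-16.
So the global minimum of F is A(-4) + B(-4) + 6 = -384 − 16 + 6 = -394, attained at (-4, -4).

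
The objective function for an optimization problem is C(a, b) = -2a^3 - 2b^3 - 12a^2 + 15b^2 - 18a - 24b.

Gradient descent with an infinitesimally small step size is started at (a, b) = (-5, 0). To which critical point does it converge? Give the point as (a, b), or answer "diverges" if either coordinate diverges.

(-3, 1)

C is separable, so gradient descent decouples: a follows -∂C/∂a, b follows -∂C/∂b.
∂C/∂a = -6(a + 1)(a + 3); at a=-5 this is -48, so a increases.
∂C/∂b = -6(b - 4)(b - 1); at b=0 this is -24, so b increases.
a converges to its nearest critical value -3 (a local min of the a-part); b converges to 1. The iterate converges to (-3, 1).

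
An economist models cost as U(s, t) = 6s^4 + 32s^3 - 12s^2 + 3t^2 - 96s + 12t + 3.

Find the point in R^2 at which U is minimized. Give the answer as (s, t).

(-4, -2)

U(s,t) separates as P(s) + Q(t) + 3, so its minimum is min P + min Q + 3.
P'(s) = 24(s - 1)(s + 1)(s + 4) vanishes at s ∈ {-4, -1, 1}; Q'(t) = 6(t + 2) vanishes at t ∈ {-2}.
Local minima of P (where P''>0): P(-4)=-320, P(1)=-70. Local minima of Q: Q(-2)=-12.
So the global minimum of U is P(-4) + Q(-2) + 3 = -320 − 12 + 3 = -329, attained at (-4, -2).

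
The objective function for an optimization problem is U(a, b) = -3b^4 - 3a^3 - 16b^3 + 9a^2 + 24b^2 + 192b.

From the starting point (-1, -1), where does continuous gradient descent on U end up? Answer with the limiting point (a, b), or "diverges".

(0, -2)

U is separable, so gradient descent decouples: a follows -∂U/∂a, b follows -∂U/∂b.
∂U/∂a = -9a(a - 2); at a=-1 this is -27, so a increases.
∂U/∂b = -12(b - 2)(b + 2)(b + 4); at b=-1 this is 108, so b decreases.
a converges to its nearest critical value 0 (a local min of the a-part); b converges to -2. The iterate converges to (0, -2).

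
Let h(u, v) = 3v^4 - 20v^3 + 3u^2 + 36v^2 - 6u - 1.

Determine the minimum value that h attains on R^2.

h(u,v) separates as P(u) + Q(v) − 1, so its minimum is min P + min Q − 1.
P'(u) = 6u - 6 vanishes at u ∈ {1}; Q'(v) = 12v(v - 3)(v - 2) vanishes at v ∈ {0, 2, 3}.
Local minima of P (where P''>0): P(1)=-3. Local minima of Q: Q(0)=0, Q(3)=27.
So the global minimum of h is P(1) + Q(0) − 1 = -3 + 0 − 1 = -4, attained at (1, 0).

-4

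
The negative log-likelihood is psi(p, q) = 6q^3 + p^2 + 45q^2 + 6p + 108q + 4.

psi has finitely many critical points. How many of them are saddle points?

1

psi separates as a function of p plus a function of q, so ∇psi=0 decouples.
∂psi/∂p = 2(p + 3) = 0 at p ∈ {-3}; ∂psi/∂q = 18(q + 2)(q + 3) = 0 at q ∈ {-3, -2}.
The Hessian is diagonal: diag(psi_pp, psi_qq). Second derivatives: psi_pp(-3)=2; psi_qq(-3)=-18, psi_qq(-2)=18.
Saddle points occur where the two diagonal entries have opposite signs: (-3, -3). Count: 1.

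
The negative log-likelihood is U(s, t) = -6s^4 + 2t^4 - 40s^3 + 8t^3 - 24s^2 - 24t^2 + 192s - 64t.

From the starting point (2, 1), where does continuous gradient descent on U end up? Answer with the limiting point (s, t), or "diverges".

U is separable, so gradient descent decouples: s follows -∂U/∂s, t follows -∂U/∂t.
∂U/∂s = -24(s - 1)(s + 2)(s + 4); at s=2 this is -576, so s increases.
∂U/∂t = 8(t - 2)(t + 1)(t + 4); at t=1 this is -80, so t increases.
The s-coordinate has no critical point in that direction and runs off to infinity.

diverges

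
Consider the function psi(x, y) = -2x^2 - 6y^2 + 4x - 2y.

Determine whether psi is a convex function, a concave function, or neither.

psi is quadratic, so its Hessian is the constant matrix H = [[-4, 0], [0, -12]].
det(H) = 48, tr(H) = -16.
det(H) > 0 and tr(H) < 0, so H is negative definite everywhere: concave.

concave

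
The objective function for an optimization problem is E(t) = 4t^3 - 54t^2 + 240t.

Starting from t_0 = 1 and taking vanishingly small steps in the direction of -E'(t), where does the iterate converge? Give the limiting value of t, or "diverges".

diverges

E'(t) = 12(t - 5)(t - 4), so E'(1) = 144.
Gradient descent moves in the -E' direction, i.e. t is decreasing.
There is no critical point below t=1, and E' keeps the same sign, so the iterate runs off to −∞.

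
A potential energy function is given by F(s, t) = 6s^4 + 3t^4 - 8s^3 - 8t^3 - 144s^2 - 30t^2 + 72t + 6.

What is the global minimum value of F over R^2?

-1426

F(s,t) separates as P(s) + Q(t) + 6, so its minimum is min P + min Q + 6.
P'(s) = 24s(s - 4)(s + 3) vanishes at s ∈ {-3, 0, 4}; Q'(t) = 12(t - 3)(t - 1)(t + 2) vanishes at t ∈ {-2, 1, 3}.
Local minima of P (where P''>0): P(-3)=-594, P(4)=-1280. Local minima of Q: Q(-2)=-152, Q(3)=-27.
So the global minimum of F is P(4) + Q(-2) + 6 = -1280 − 152 + 6 = -1426, attained at (4, -2).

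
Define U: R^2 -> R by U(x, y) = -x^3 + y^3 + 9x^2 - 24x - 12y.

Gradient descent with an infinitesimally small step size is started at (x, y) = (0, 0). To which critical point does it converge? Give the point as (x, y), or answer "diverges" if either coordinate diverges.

U is separable, so gradient descent decouples: x follows -∂U/∂x, y follows -∂U/∂y.
∂U/∂x = -3(x - 4)(x - 2); at x=0 this is -24, so x increases.
∂U/∂y = 3(y - 2)(y + 2); at y=0 this is -12, so y increases.
x converges to its nearest critical value 2 (a local min of the x-part); y converges to 2. The iterate converges to (2, 2).

(2, 2)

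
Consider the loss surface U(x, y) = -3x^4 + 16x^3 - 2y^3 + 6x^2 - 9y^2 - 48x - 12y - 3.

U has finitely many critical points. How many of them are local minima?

U separates as a function of x plus a function of y, so ∇U=0 decouples.
∂U/∂x = -12(x - 4)(x - 1)(x + 1) = 0 at x ∈ {-1, 1, 4}; ∂U/∂y = -6(y + 1)(y + 2) = 0 at y ∈ {-2, -1}.
The Hessian is diagonal: diag(U_xx, U_yy). Second derivatives: U_xx(-1)=-120, U_xx(1)=72, U_xx(4)=-180; U_yy(-2)=6, U_yy(-1)=-6.
Local minima occur where both diagonal entries positive: (1, -2). Count: 1.

1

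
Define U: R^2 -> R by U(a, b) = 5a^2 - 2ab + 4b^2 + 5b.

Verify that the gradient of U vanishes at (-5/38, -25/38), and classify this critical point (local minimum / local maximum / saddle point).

local minimum

∇U = (10a - 2b, -2a + 8b + 5); substituting (-5/38, -25/38) gives ∇U = (0, 0), so (-5/38, -25/38) is indeed a critical point.
The Hessian of U is constant: H = [[10, -2], [-2, 8]].
det(H) = 10·8 − (-2)² = 76.
det(H) > 0 and tr(H) = 18 > 0, so H is positive definite and the point is a local minimum.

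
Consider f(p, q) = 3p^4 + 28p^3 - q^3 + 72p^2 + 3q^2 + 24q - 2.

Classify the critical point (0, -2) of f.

The mixed partial ∂²f/∂p∂q is 0, so the Hessian at any point is diag(f_pp, f_qq) = diag(12(3p^2 + 14p + 12), 6(-q + 1)).
At (0, -2): H = diag(144, 18).
Both eigenvalues are positive, so H is positive definite: a local minimum.

local minimum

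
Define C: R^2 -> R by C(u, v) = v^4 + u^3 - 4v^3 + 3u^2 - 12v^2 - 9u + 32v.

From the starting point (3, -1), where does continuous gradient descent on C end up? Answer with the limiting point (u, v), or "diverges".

C is separable, so gradient descent decouples: u follows -∂C/∂u, v follows -∂C/∂v.
∂C/∂u = 3(u - 1)(u + 3); at u=3 this is 36, so u decreases.
∂C/∂v = 4(v - 4)(v - 1)(v + 2); at v=-1 this is 40, so v decreases.
u converges to its nearest critical value 1 (a local min of the u-part); v converges to -2. The iterate converges to (1, -2).

(1, -2)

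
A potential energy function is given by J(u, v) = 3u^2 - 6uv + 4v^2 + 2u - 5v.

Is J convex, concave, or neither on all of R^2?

J is quadratic, so its Hessian is the constant matrix H = [[6, -6], [-6, 8]].
det(H) = 12, tr(H) = 14.
det(H) > 0 and tr(H) > 0, so H is positive definite everywhere: convex.

convex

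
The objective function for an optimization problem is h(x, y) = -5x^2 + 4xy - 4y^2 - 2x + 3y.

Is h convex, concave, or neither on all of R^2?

concave

h is quadratic, so its Hessian is the constant matrix H = [[-10, 4], [4, -8]].
det(H) = 64, tr(H) = -18.
det(H) > 0 and tr(H) < 0, so H is negative definite everywhere: concave.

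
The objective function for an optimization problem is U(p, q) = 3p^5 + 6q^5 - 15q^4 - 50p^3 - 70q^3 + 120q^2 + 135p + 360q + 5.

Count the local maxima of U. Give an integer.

4

U separates as a function of p plus a function of q, so ∇U=0 decouples.
∂U/∂p = 15(p - 3)(p - 1)(p + 1)(p + 3) = 0 at p ∈ {-3, -1, 1, 3}; ∂U/∂q = 30(q - 3)(q - 2)(q + 1)(q + 2) = 0 at q ∈ {-2, -1, 2, 3}.
The Hessian is diagonal: diag(U_pp, U_qq). Second derivatives: U_pp(-3)=-720, U_pp(-1)=240, U_pp(1)=-240, U_pp(3)=720; U_qq(-2)=-600, U_qq(-1)=360, U_qq(2)=-360, U_qq(3)=600.
Local maxima occur where both diagonal entries negative: (-3, -2), (-3, 2), (1, -2), (1, 2). Count: 4.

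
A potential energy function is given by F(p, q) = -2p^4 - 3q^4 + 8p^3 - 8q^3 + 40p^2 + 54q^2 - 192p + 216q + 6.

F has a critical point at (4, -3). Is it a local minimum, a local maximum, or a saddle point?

The mixed partial ∂²F/∂p∂q is 0, so the Hessian at any point is diag(F_pp, F_qq) = diag(8(-3p^2 + 6p + 10), 12(-3q^2 - 4q + 9)).
At (4, -3): H = diag(-112, -72).
Both eigenvalues are negative, so H is negative definite: a local maximum.

local maximum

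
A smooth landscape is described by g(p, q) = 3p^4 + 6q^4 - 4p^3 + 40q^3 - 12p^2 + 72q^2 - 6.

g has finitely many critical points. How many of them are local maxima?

1

g separates as a function of p plus a function of q, so ∇g=0 decouples.
∂g/∂p = 12p(p - 2)(p + 1) = 0 at p ∈ {-1, 0, 2}; ∂g/∂q = 24q(q + 2)(q + 3) = 0 at q ∈ {-3, -2, 0}.
The Hessian is diagonal: diag(g_pp, g_qq). Second derivatives: g_pp(-1)=36, g_pp(0)=-24, g_pp(2)=72; g_qq(-3)=72, g_qq(-2)=-48, g_qq(0)=144.
Local maxima occur where both diagonal entries negative: (0, -2). Count: 1.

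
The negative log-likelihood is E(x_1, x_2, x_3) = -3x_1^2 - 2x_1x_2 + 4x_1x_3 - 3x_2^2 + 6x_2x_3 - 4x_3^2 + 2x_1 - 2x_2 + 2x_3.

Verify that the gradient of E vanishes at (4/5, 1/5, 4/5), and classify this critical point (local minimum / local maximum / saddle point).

local maximum

∇E = (-6x_1 - 2x_2 + 4x_3 + 2, -2x_1 - 6x_2 + 6x_3 - 2, 4x_1 + 6x_2 - 8x_3 + 2); substituting (4/5, 1/5, 4/5) gives ∇E = (0, 0, 0), so (4/5, 1/5, 4/5) is indeed a critical point.
The Hessian is constant: H = [[-6, -2, 4], [-2, -6, 6], [4, 6, -8]].
Leading principal minors: Δ₁ = -6, Δ₂ = 32, Δ₃ = -40.
The minors alternate sign starting negative (−, +, −), so H is negative definite: a local maximum.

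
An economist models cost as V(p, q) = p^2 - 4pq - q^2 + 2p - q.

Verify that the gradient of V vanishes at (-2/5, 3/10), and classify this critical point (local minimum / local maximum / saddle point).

saddle point

∇V = (2p - 4q + 2, -4p - 2q - 1); substituting (-2/5, 3/10) gives ∇V = (0, 0), so (-2/5, 3/10) is indeed a critical point.
The Hessian of V is constant: H = [[2, -4], [-4, -2]].
det(H) = 2·(-2) − (-4)² = -20.
Since det(H) < 0, H is indefinite and the critical point is a saddle point.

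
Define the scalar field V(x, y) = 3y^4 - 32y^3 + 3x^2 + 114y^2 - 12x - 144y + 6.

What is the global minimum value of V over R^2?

-65

V(x,y) separates as P(x) + Q(y) + 6, so its minimum is min P + min Q + 6.
P'(x) = 6x - 12 vanishes at x ∈ {2}; Q'(y) = 12(y - 4)(y - 3)(y - 1) vanishes at y ∈ {1, 3, 4}.
Local minima of P (where P''>0): P(2)=-12. Local minima of Q: Q(1)=-59, Q(4)=-32.
So the global minimum of V is P(2) + Q(1) + 6 = -12 − 59 + 6 = -65, attained at (2, 1).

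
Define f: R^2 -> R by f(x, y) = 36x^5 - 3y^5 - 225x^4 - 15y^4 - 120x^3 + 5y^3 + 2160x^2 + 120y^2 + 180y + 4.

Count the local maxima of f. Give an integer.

4

f separates as a function of x plus a function of y, so ∇f=0 decouples.
∂f/∂x = 180x(x - 4)(x - 3)(x + 2) = 0 at x ∈ {-2, 0, 3, 4}; ∂f/∂y = -15(y - 2)(y + 1)(y + 2)(y + 3) = 0 at y ∈ {-3, -2, -1, 2}.
The Hessian is diagonal: diag(f_xx, f_yy). Second derivatives: f_xx(-2)=-10800, f_xx(0)=4320, f_xx(3)=-2700, f_xx(4)=4320; f_yy(-3)=150, f_yy(-2)=-60, f_yy(-1)=90, f_yy(2)=-900.
Local maxima occur where both diagonal entries negative: (-2, -2), (-2, 2), (3, -2), (3, 2). Count: 4.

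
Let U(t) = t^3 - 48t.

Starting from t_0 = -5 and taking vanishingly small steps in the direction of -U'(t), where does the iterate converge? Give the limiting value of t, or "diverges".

diverges

U'(t) = 3(t - 4)(t + 4), so U'(-5) = 27.
Gradient descent moves in the -U' direction, i.e. t is decreasing.
There is no critical point below t=-5, and U' keeps the same sign, so the iterate runs off to −∞.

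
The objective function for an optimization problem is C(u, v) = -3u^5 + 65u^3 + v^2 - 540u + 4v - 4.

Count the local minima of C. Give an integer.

C separates as a function of u plus a function of v, so ∇C=0 decouples.
∂C/∂u = -15(u - 3)(u - 2)(u + 2)(u + 3) = 0 at u ∈ {-3, -2, 2, 3}; ∂C/∂v = 2(v + 2) = 0 at v ∈ {-2}.
The Hessian is diagonal: diag(C_uu, C_vv). Second derivatives: C_uu(-3)=450, C_uu(-2)=-300, C_uu(2)=300, C_uu(3)=-450; C_vv(-2)=2.
Local minima occur where both diagonal entries positive: (-3, -2), (2, -2). Count: 2.

2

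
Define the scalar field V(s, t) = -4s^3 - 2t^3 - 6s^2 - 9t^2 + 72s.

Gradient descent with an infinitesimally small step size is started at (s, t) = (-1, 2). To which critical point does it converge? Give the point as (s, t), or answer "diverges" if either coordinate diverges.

diverges

V is separable, so gradient descent decouples: s follows -∂V/∂s, t follows -∂V/∂t.
∂V/∂s = -12(s - 2)(s + 3); at s=-1 this is 72, so s decreases.
∂V/∂t = -6t(t + 3); at t=2 this is -60, so t increases.
The t-coordinate has no critical point in that direction and runs off to infinity.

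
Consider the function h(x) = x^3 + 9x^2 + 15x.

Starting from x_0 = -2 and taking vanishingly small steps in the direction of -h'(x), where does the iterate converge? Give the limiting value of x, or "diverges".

-1

h'(x) = 3(x + 1)(x + 5), so h'(-2) = -9.
Gradient descent moves in the -h' direction, i.e. x is increasing.
The nearest critical point in that direction is x = -1, where h'' = 12 > 0 (a local minimum). The iterate converges there.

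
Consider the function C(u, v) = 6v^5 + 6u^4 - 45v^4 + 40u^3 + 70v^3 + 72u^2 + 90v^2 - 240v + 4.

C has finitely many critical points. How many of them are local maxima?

C separates as a function of u plus a function of v, so ∇C=0 decouples.
∂C/∂u = 24u(u + 2)(u + 3) = 0 at u ∈ {-3, -2, 0}; ∂C/∂v = 30(v - 4)(v - 2)(v - 1)(v + 1) = 0 at v ∈ {-1, 1, 2, 4}.
The Hessian is diagonal: diag(C_uu, C_vv). Second derivatives: C_uu(-3)=72, C_uu(-2)=-48, C_uu(0)=144; C_vv(-1)=-900, C_vv(1)=180, C_vv(2)=-180, C_vv(4)=900.
Local maxima occur where both diagonal entries negative: (-2, -1), (-2, 2). Count: 2.

2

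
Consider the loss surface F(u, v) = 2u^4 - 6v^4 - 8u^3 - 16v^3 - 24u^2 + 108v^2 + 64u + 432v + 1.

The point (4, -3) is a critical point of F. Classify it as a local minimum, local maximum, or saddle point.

The mixed partial ∂²F/∂u∂v is 0, so the Hessian at any point is diag(F_uu, F_vv) = diag(24(u^2 - 2u - 2), 24(-3v^2 - 4v + 9)).
At (4, -3): H = diag(144, -144).
The eigenvalues have opposite signs, so H is indefinite: a saddle point.

saddle point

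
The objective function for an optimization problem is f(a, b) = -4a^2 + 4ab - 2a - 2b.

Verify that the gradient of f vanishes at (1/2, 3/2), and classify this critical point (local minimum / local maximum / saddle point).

saddle point

∇f = (-8a + 4b - 2, 4a - 2); substituting (1/2, 3/2) gives ∇f = (0, 0), so (1/2, 3/2) is indeed a critical point.
The Hessian of f is constant: H = [[-8, 4], [4, 0]].
det(H) = (-8)·0 − 4² = -16.
Since det(H) < 0, H is indefinite and the critical point is a saddle point.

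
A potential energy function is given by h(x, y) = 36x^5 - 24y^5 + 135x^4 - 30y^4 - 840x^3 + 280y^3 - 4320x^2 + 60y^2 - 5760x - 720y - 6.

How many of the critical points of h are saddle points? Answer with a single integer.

h separates as a function of x plus a function of y, so ∇h=0 decouples.
∂h/∂x = 180(x - 4)(x + 1)(x + 2)(x + 4) = 0 at x ∈ {-4, -2, -1, 4}; ∂h/∂y = -120(y - 2)(y - 1)(y + 1)(y + 3) = 0 at y ∈ {-3, -1, 1, 2}.
The Hessian is diagonal: diag(h_xx, h_yy). Second derivatives: h_xx(-4)=-8640, h_xx(-2)=2160, h_xx(-1)=-2700, h_xx(4)=43200; h_yy(-3)=4800, h_yy(-1)=-1440, h_yy(1)=960, h_yy(2)=-1800.
Saddle points occur where the two diagonal entries have opposite signs: (-4, -3), (-4, 1), (-2, -1), (-2, 2), (-1, -3), (-1, 1), (4, -1), (4, 2). Count: 8.

8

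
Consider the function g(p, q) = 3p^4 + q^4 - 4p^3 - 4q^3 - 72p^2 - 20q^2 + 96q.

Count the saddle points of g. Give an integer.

g separates as a function of p plus a function of q, so ∇g=0 decouples.
∂g/∂p = 12p(p - 4)(p + 3) = 0 at p ∈ {-3, 0, 4}; ∂g/∂q = 4(q - 4)(q - 2)(q + 3) = 0 at q ∈ {-3, 2, 4}.
The Hessian is diagonal: diag(g_pp, g_qq). Second derivatives: g_pp(-3)=252, g_pp(0)=-144, g_pp(4)=336; g_qq(-3)=140, g_qq(2)=-40, g_qq(4)=56.
Saddle points occur where the two diagonal entries have opposite signs: (-3, 2), (0, -3), (0, 4), (4, 2). Count: 4.

4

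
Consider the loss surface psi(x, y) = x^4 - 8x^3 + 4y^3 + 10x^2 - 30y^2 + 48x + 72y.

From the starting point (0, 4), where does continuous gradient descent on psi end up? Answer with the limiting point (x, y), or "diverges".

(-1, 3)

psi is separable, so gradient descent decouples: x follows -∂psi/∂x, y follows -∂psi/∂y.
∂psi/∂x = 4(x - 4)(x - 3)(x + 1); at x=0 this is 48, so x decreases.
∂psi/∂y = 12(y - 3)(y - 2); at y=4 this is 24, so y decreases.
x converges to its nearest critical value -1 (a local min of the x-part); y converges to 3. The iterate converges to (-1, 3).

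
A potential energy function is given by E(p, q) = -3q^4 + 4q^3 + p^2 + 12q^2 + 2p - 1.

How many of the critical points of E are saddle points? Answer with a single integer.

E separates as a function of p plus a function of q, so ∇E=0 decouples.
∂E/∂p = 2(p + 1) = 0 at p ∈ {-1}; ∂E/∂q = -12q(q - 2)(q + 1) = 0 at q ∈ {-1, 0, 2}.
The Hessian is diagonal: diag(E_pp, E_qq). Second derivatives: E_pp(-1)=2; E_qq(-1)=-36, E_qq(0)=24, E_qq(2)=-72.
Saddle points occur where the two diagonal entries have opposite signs: (-1, -1), (-1, 2). Count: 2.

2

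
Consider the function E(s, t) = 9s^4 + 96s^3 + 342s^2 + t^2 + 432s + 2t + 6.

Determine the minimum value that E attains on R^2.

-172

E(s,t) separates as P(s) + Q(t) + 6, so its minimum is min P + min Q + 6.
P'(s) = 36(s + 1)(s + 3)(s + 4) vanishes at s ∈ {-4, -3, -1}; Q'(t) = 2(t + 1) vanishes at t ∈ {-1}.
Local minima of P (where P''>0): P(-4)=-96, P(-1)=-177. Local minima of Q: Q(-1)=-1.
So the global minimum of E is P(-1) + Q(-1) + 6 = -177 − 1 + 6 = -172, attained at (-1, -1).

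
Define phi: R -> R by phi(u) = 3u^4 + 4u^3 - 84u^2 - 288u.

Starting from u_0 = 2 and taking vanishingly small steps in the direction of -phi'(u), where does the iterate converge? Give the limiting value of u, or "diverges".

4

phi'(u) = 12(u - 4)(u + 2)(u + 3), so phi'(2) = -480.
Gradient descent moves in the -phi' direction, i.e. u is increasing.
The nearest critical point in that direction is u = 4, where phi'' = 504 > 0 (a local minimum). The iterate converges there.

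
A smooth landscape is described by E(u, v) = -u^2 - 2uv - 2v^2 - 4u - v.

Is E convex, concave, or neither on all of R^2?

E is quadratic, so its Hessian is the constant matrix H = [[-2, -2], [-2, -4]].
det(H) = 4, tr(H) = -6.
det(H) > 0 and tr(H) < 0, so H is negative definite everywhere: concave.

concave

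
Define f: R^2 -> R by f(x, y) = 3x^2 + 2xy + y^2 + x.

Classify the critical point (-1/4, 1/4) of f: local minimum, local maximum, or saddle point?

local minimum

The Hessian of f is constant: H = [[6, 2], [2, 2]].
det(H) = 6·2 − 2² = 8.
det(H) > 0 and tr(H) = 8 > 0, so H is positive definite and the point is a local minimum.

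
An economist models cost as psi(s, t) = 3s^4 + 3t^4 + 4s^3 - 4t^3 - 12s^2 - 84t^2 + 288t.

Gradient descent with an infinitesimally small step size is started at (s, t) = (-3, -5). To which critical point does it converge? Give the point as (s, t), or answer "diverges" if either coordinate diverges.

(-2, -4)

psi is separable, so gradient descent decouples: s follows -∂psi/∂s, t follows -∂psi/∂t.
∂psi/∂s = 12s(s - 1)(s + 2); at s=-3 this is -144, so s increases.
∂psi/∂t = 12(t - 3)(t - 2)(t + 4); at t=-5 this is -672, so t increases.
s converges to its nearest critical value -2 (a local min of the s-part); t converges to -4. The iterate converges to (-2, -4).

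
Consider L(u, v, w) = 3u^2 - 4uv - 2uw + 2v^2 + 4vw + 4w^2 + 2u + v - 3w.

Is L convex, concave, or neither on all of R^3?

L is quadratic, so its Hessian is the constant matrix H = [[6, -4, -2], [-4, 4, 4], [-2, 4, 8]].
Leading principal minors: 6, 8, 16.
All positive ⇒ H ≻ 0 ⇒ convex.

convex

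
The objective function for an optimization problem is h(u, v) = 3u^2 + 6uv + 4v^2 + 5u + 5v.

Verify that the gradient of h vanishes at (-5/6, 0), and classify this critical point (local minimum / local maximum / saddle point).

local minimum

∇h = (6u + 6v + 5, 6u + 8v + 5); substituting (-5/6, 0) gives ∇h = (0, 0), so (-5/6, 0) is indeed a critical point.
The Hessian of h is constant: H = [[6, 6], [6, 8]].
det(H) = 6·8 − 6² = 12.
det(H) > 0 and tr(H) = 14 > 0, so H is positive definite and the point is a local minimum.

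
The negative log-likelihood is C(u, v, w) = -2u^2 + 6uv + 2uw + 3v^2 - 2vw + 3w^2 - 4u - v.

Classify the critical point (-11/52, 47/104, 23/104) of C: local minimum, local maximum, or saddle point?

The Hessian is constant: H = [[-4, 6, 2], [6, 6, -2], [2, -2, 6]].
Leading principal minors: Δ₁ = -4, Δ₂ = -60, Δ₃ = -416.
The minors fit neither the all-positive nor the alternating-sign pattern, so H is indefinite: a saddle point.

saddle point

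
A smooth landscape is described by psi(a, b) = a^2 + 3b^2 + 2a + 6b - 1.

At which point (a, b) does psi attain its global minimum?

(-1, -1)

psi(a,b) separates as P(a) + Q(b) − 1, so its minimum is min P + min Q − 1.
P'(a) = 2a + 2 vanishes at a ∈ {-1}; Q'(b) = 6b + 6 vanishes at b ∈ {-1}.
Local minima of P (where P''>0): P(-1)=-1. Local minima of Q: Q(-1)=-3.
So the global minimum of psi is P(-1) + Q(-1) − 1 = -1 − 3 − 1 = -5, attained at (-1, -1).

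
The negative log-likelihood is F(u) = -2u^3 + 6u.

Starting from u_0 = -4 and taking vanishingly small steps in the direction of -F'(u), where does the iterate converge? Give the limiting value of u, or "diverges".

F'(u) = -6(u - 1)(u + 1), so F'(-4) = -90.
Gradient descent moves in the -F' direction, i.e. u is increasing.
The nearest critical point in that direction is u = -1, where F'' = 12 > 0 (a local minimum). The iterate converges there.

-1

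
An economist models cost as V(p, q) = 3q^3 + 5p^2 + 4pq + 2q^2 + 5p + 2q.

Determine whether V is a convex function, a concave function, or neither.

The term 3q^3 is cubic, so the Hessian is not constant.
∂²V/∂q² = 18q + 4, which takes both signs as q varies (negative for sufficiently negative q). A diagonal entry of the Hessian changing sign means the Hessian is neither positive- nor negative-semidefinite on all of R^2.

neither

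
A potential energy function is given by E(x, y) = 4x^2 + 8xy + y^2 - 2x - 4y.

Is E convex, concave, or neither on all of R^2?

neither

E is quadratic, so its Hessian is the constant matrix H = [[8, 8], [8, 2]].
det(H) = -48, tr(H) = 10.
det(H) < 0, so H is indefinite: neither convex nor concave.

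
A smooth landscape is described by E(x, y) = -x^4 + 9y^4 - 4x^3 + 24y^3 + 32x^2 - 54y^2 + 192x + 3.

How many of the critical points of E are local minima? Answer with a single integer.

2

E separates as a function of x plus a function of y, so ∇E=0 decouples.
∂E/∂x = -4(x - 4)(x + 3)(x + 4) = 0 at x ∈ {-4, -3, 4}; ∂E/∂y = 36y(y - 1)(y + 3) = 0 at y ∈ {-3, 0, 1}.
The Hessian is diagonal: diag(E_xx, E_yy). Second derivatives: E_xx(-4)=-32, E_xx(-3)=28, E_xx(4)=-224; E_yy(-3)=432, E_yy(0)=-108, E_yy(1)=144.
Local minima occur where both diagonal entries positive: (-3, -3), (-3, 1). Count: 2.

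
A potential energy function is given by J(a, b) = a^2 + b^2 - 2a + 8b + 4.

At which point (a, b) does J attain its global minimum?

J(a,b) separates as P(a) + Q(b) + 4, so its minimum is min P + min Q + 4.
P'(a) = 2a - 2 vanishes at a ∈ {1}; Q'(b) = 2b + 8 vanishes at b ∈ {-4}.
Local minima of P (where P''>0): P(1)=-1. Local minima of Q: Q(-4)=-16.
So the global minimum of J is P(1) + Q(-4) + 4 = -1 − 16 + 4 = -13, attained at (1, -4).

(1, -4)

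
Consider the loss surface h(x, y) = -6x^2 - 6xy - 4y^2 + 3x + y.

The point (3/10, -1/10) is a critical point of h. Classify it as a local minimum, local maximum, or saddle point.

local maximum

The Hessian of h is constant: H = [[-12, -6], [-6, -8]].
det(H) = (-12)·(-8) − (-6)² = 60.
det(H) > 0 and tr(H) = -20 < 0, so H is negative definite and the point is a local maximum.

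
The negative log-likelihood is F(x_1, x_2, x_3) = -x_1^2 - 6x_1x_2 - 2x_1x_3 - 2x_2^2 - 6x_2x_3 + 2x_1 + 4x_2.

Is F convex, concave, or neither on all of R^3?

neither

F is quadratic, so its Hessian is the constant matrix H = [[-2, -6, -2], [-6, -4, -6], [-2, -6, 0]].
Leading principal minors: -2, -28, -56.
Neither pattern holds ⇒ H is indefinite ⇒ neither convex nor concave.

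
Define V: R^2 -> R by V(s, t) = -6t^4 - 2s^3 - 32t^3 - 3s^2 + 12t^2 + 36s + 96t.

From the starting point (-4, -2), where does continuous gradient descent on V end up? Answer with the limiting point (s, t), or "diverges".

V is separable, so gradient descent decouples: s follows -∂V/∂s, t follows -∂V/∂t.
∂V/∂s = -6(s - 2)(s + 3); at s=-4 this is -36, so s increases.
∂V/∂t = -24(t - 1)(t + 1)(t + 4); at t=-2 this is -144, so t increases.
s converges to its nearest critical value -3 (a local min of the s-part); t converges to -1. The iterate converges to (-3, -1).

(-3, -1)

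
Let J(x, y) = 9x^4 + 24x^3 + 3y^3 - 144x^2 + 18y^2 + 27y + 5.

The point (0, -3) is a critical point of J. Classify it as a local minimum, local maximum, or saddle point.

The mixed partial ∂²J/∂x∂y is 0, so the Hessian at any point is diag(J_xx, J_yy) = diag(36(3x^2 + 4x - 8), 18(y + 2)).
At (0, -3): H = diag(-288, -18).
Both eigenvalues are negative, so H is negative definite: a local maximum.

local maximum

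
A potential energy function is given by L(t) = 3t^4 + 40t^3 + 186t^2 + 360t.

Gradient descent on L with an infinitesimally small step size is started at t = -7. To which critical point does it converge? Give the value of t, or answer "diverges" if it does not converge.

L'(t) = 12(t + 2)(t + 3)(t + 5), so L'(-7) = -480.
Gradient descent moves in the -L' direction, i.e. t is increasing.
The nearest critical point in that direction is t = -5, where L'' = 72 > 0 (a local minimum). The iterate converges there.

-5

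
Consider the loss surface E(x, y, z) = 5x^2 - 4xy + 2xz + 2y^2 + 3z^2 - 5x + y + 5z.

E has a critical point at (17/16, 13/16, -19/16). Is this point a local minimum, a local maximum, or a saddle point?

The Hessian is constant: H = [[10, -4, 2], [-4, 4, 0], [2, 0, 6]].
Leading principal minors: Δ₁ = 10, Δ₂ = 24, Δ₃ = 128.
All leading minors are positive, so H is positive definite: a local minimum.

local minimum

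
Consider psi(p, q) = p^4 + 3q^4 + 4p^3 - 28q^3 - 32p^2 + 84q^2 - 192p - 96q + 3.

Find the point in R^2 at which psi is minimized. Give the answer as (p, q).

(4, 4)

psi(p,q) separates as A(p) + B(q) + 3, so its minimum is min A + min B + 3.
A'(p) = 4(p - 4)(p + 3)(p + 4) vanishes at p ∈ {-4, -3, 4}; B'(q) = 12(q - 4)(q - 2)(q - 1) vanishes at q ∈ {1, 2, 4}.
Local minima of A (where A''>0): A(-4)=256, A(4)=-768. Local minima of B: B(1)=-37, B(4)=-64.
So the global minimum of psi is A(4) + B(4) + 3 = -768 − 64 + 3 = -829, attained at (4, 4).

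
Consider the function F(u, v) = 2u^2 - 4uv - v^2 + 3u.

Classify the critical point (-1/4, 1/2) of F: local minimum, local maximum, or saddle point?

The Hessian of F is constant: H = [[4, -4], [-4, -2]].
det(H) = 4·(-2) − (-4)² = -24.
Since det(H) < 0, H is indefinite and the critical point is a saddle point.

saddle point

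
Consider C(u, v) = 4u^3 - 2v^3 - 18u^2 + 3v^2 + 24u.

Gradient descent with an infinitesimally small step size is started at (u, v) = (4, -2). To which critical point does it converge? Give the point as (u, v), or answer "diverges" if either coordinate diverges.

(2, 0)

C is separable, so gradient descent decouples: u follows -∂C/∂u, v follows -∂C/∂v.
∂C/∂u = 12(u - 2)(u - 1); at u=4 this is 72, so u decreases.
∂C/∂v = -6v(v - 1); at v=-2 this is -36, so v increases.
u converges to its nearest critical value 2 (a local min of the u-part); v converges to 0. The iterate converges to (2, 0).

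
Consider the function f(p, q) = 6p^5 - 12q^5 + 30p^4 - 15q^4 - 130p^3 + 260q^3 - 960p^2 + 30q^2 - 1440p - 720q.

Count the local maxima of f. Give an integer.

4

f separates as a function of p plus a function of q, so ∇f=0 decouples.
∂f/∂p = 30(p - 4)(p + 1)(p + 3)(p + 4) = 0 at p ∈ {-4, -3, -1, 4}; ∂f/∂q = -60(q - 3)(q - 1)(q + 1)(q + 4) = 0 at q ∈ {-4, -1, 1, 3}.
The Hessian is diagonal: diag(f_pp, f_qq). Second derivatives: f_pp(-4)=-720, f_pp(-3)=420, f_pp(-1)=-900, f_pp(4)=8400; f_qq(-4)=6300, f_qq(-1)=-1440, f_qq(1)=1200, f_qq(3)=-3360.
Local maxima occur where both diagonal entries negative: (-4, -1), (-4, 3), (-1, -1), (-1, 3). Count: 4.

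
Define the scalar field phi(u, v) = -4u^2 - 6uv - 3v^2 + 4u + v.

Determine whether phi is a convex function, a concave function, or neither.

phi is quadratic, so its Hessian is the constant matrix H = [[-8, -6], [-6, -6]].
det(H) = 12, tr(H) = -14.
det(H) > 0 and tr(H) < 0, so H is negative definite everywhere: concave.

concave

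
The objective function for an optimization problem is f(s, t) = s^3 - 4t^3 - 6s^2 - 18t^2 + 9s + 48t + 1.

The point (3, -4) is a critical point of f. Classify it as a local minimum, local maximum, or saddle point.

The mixed partial ∂²f/∂s∂t is 0, so the Hessian at any point is diag(f_ss, f_tt) = diag(6(s - 2), -12(2t + 3)).
At (3, -4): H = diag(6, 60).
Both eigenvalues are positive, so H is positive definite: a local minimum.

local minimum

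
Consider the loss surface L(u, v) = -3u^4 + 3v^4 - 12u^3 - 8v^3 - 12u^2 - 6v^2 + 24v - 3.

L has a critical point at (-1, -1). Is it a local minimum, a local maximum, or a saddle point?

The mixed partial ∂²L/∂u∂v is 0, so the Hessian at any point is diag(L_uu, L_vv) = diag(-12(3u^2 + 6u + 2), 12(3v^2 - 4v - 1)).
At (-1, -1): H = diag(12, 72).
Both eigenvalues are positive, so H is positive definite: a local minimum.

local minimum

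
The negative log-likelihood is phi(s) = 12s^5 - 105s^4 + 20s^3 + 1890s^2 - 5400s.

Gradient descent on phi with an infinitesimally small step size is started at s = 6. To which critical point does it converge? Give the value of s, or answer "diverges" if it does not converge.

phi'(s) = 60(s - 5)(s - 3)(s - 2)(s + 3), so phi'(6) = 6480.
Gradient descent moves in the -phi' direction, i.e. s is decreasing.
The nearest critical point in that direction is s = 5, where phi'' = 2880 > 0 (a local minimum). The iterate converges there.

5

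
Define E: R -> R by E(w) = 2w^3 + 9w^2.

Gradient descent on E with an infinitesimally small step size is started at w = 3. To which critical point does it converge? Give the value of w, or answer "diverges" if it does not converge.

0

E'(w) = 6w(w + 3), so E'(3) = 108.
Gradient descent moves in the -E' direction, i.e. w is decreasing.
The nearest critical point in that direction is w = 0, where E'' = 18 > 0 (a local minimum). The iterate converges there.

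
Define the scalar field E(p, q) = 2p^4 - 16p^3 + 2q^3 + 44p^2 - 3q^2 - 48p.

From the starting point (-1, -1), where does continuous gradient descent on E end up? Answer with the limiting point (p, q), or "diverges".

E is separable, so gradient descent decouples: p follows -∂E/∂p, q follows -∂E/∂q.
∂E/∂p = 8(p - 3)(p - 2)(p - 1); at p=-1 this is -192, so p increases.
∂E/∂q = 6q(q - 1); at q=-1 this is 12, so q decreases.
The q-coordinate has no critical point in that direction and runs off to infinity.

diverges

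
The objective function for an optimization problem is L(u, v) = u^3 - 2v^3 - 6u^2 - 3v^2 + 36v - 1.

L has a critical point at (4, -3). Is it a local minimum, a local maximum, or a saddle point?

local minimum

The mixed partial ∂²L/∂u∂v is 0, so the Hessian at any point is diag(L_uu, L_vv) = diag(6(u - 2), -6(2v + 1)).
At (4, -3): H = diag(12, 30).
Both eigenvalues are positive, so H is positive definite: a local minimum.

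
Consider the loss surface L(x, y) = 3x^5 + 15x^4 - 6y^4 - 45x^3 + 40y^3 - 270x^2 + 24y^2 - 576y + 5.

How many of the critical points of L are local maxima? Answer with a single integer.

L separates as a function of x plus a function of y, so ∇L=0 decouples.
∂L/∂x = 15x(x - 3)(x + 3)(x + 4) = 0 at x ∈ {-4, -3, 0, 3}; ∂L/∂y = -24(y - 4)(y - 3)(y + 2) = 0 at y ∈ {-2, 3, 4}.
The Hessian is diagonal: diag(L_xx, L_yy). Second derivatives: L_xx(-4)=-420, L_xx(-3)=270, L_xx(0)=-540, L_xx(3)=1890; L_yy(-2)=-720, L_yy(3)=120, L_yy(4)=-144.
Local maxima occur where both diagonal entries negative: (-4, -2), (-4, 4), (0, -2), (0, 4). Count: 4.

4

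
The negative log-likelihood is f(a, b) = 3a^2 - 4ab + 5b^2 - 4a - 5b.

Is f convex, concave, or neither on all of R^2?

convex

f is quadratic, so its Hessian is the constant matrix H = [[6, -4], [-4, 10]].
det(H) = 44, tr(H) = 16.
det(H) > 0 and tr(H) > 0, so H is positive definite everywhere: convex.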